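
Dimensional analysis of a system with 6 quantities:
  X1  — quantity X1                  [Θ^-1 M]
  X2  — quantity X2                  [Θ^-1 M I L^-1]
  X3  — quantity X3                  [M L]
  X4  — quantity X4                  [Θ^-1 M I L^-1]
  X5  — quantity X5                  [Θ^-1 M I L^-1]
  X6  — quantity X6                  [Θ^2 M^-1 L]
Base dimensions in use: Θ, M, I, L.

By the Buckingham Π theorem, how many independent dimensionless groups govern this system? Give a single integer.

Exponent matrix [Θ,M,I,L] × [X1,X2,X3,X4,X5,X6]:
  Θ: [-1 -1  0 -1 -1  2]
  M: [ 1  1  1  1  1 -1]
  I: [ 0  1  0  1  1  0]
  L: [ 0 -1  1 -1 -1  1]
Row reduction gives pivot columns X1,X2,X3; rank = 3
6 vars − rank 3 = 3 Π groups

3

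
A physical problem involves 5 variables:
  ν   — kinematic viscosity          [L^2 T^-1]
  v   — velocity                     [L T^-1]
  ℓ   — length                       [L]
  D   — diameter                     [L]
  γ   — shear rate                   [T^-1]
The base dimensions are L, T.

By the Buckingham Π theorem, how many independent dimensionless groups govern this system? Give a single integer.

Exponent matrix [L,T] × [ν,v,ℓ,D,γ]:
  L: [ 2  1  1  1  0]
  T: [-1 -1  0  0 -1]
Row reduction gives pivot columns ν,v; rank = 2
n=5, r=2 ⇒ 3 dimensionless groups

3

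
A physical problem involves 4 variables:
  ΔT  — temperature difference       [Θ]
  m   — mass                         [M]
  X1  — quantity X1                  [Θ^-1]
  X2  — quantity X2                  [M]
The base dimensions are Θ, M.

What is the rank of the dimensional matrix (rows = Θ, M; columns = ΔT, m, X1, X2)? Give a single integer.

2

Dimensional matrix (Θ×M by ΔT×m×X1×X2):
  Θ: [ 1  0 -1  0]
  M: [ 0  1  0  1]
RREF → pivots at {ΔT,m} ⇒ r = 2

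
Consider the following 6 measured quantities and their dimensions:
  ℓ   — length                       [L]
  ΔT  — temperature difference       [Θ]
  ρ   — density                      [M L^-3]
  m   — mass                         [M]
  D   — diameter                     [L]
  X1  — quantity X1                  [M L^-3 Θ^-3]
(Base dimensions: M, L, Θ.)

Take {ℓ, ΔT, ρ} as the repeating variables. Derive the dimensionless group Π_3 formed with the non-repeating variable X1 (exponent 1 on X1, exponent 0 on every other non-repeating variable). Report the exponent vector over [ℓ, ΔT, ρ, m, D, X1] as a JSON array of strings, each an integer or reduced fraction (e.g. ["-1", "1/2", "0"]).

Write exponents as rows M,L,Θ / cols ℓ,ΔT,ρ,m,D,X1:
  M: [ 0  0  1  1  0  1]
  L: [ 1  0 -3  0  1 -3]
  Θ: [ 0  1  0  0  0 -3]
Echelon form has 3 nonzero rows (pivots: ℓ,ΔT,ρ)
Pivot set = {ℓ,ΔT,ρ}, free = {m,D,X1}
RREF:
  r0: [   1    0    0    3    1    0]
  r1: [   0    1    0    0    0   -3]
  r2: [   0    0    1    1    0    1]
Fix exponent of X1 at 1, m at 0, D at 0; solve each RREF row for its pivot's exponent:
  r0: exp(ℓ) + (0)·1 = 0 ⇒ exp(ℓ) = 0
  r1: exp(ΔT) + (-3)·1 = 0 ⇒ exp(ΔT) = 3
  r2: exp(ρ) + (1)·1 = 0 ⇒ exp(ρ) = -1
Π_3 = ΔT^3 · ρ^-1 · X1

["0", "3", "-1", "0", "0", "1"]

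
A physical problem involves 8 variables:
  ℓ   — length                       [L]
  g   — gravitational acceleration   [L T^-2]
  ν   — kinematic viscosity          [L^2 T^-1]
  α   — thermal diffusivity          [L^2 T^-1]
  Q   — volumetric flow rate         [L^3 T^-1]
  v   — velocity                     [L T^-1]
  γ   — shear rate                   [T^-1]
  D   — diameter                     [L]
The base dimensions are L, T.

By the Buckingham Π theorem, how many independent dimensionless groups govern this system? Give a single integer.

6

Write exponents as rows L,T / cols ℓ,g,ν,α,Q,v,γ,D:
  L: [ 1  1  2  2  3  1  0  1]
  T: [ 0 -2 -1 -1 -1 -1 -1  0]
Row reduction gives pivot columns ℓ,g; rank = 2
Π count = n − r = 8 − 2 = 6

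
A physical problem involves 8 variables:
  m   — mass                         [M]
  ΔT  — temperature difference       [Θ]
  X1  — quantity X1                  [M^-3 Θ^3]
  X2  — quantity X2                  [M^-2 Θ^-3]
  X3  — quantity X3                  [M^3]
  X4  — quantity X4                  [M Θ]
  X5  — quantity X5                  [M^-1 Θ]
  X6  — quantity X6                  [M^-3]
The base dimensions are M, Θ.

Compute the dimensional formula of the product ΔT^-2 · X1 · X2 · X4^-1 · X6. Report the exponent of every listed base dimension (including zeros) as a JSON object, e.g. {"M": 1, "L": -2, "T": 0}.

{"M": -9, "Θ": -3}

Exponent matrix [M,Θ] × [m,ΔT,X1,X2,X3,X4,X5,X6]:
  M: [ 1  0 -3 -2  3  1 -1 -3]
  Θ: [ 0  1  3 -3  0  1  1  0]
  [M]: (-2)·0+(1)·-3+(1)·-2+(-1)·1+(1)·-3 = -9
  [Θ]: (-2)·1+(1)·3+(1)·-3+(-1)·1+(1)·0 = -3
⇒ M^-9 Θ^-3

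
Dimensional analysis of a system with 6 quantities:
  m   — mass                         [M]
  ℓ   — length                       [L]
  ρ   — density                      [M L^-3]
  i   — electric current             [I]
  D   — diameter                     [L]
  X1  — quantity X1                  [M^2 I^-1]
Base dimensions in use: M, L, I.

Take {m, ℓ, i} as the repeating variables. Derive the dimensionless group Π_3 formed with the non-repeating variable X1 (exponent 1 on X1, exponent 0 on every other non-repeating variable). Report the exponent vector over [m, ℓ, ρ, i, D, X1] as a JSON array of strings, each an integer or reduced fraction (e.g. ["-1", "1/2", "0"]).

Dimensional matrix (M×L×I by m×ℓ×ρ×i×D×X1):
  M: [ 1  0  1  0  0  2]
  L: [ 0  1 -3  0  1  0]
  I: [ 0  0  0  1  0 -1]
Echelon form has 3 nonzero rows (pivots: m,ℓ,i)
Pivot set = {m,ℓ,i}, free = {ρ,D,X1}
RREF:
  r0: [   1    0    1    0    0    2]
  r1: [   0    1   -3    0    1    0]
  r2: [   0    0    0    1    0   -1]
Fix exponent of X1 at 1, ρ at 0, D at 0; solve each RREF row for its pivot's exponent:
  r0: exp(m) + (2)·1 = 0 ⇒ exp(m) = -2
  r1: exp(ℓ) + (0)·1 = 0 ⇒ exp(ℓ) = 0
  r2: exp(i) + (-1)·1 = 0 ⇒ exp(i) = 1
Π_3 = m^-2 · i · X1

["-2", "0", "0", "1", "0", "1"]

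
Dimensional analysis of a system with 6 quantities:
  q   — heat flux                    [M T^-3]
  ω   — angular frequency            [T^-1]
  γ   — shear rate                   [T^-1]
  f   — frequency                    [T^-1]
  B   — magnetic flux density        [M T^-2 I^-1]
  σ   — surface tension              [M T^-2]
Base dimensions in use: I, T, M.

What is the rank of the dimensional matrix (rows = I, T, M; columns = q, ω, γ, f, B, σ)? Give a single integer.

3

Write exponents as rows I,T,M / cols q,ω,γ,f,B,σ:
  I: [ 0  0  0  0 -1  0]
  T: [-3 -1 -1 -1 -2 -2]
  M: [ 1  0  0  0  1  1]
Echelon form has 3 nonzero rows (pivots: q,ω,B)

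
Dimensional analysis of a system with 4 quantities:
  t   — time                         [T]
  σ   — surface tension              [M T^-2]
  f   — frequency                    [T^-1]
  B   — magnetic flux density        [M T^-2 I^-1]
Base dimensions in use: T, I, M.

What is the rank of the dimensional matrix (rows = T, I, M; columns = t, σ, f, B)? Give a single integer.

3

Write exponents as rows T,I,M / cols t,σ,f,B:
  T: [ 1 -2 -1 -2]
  I: [ 0  0  0 -1]
  M: [ 0  1  0  1]
Row reduction gives pivot columns t,σ,B; rank = 3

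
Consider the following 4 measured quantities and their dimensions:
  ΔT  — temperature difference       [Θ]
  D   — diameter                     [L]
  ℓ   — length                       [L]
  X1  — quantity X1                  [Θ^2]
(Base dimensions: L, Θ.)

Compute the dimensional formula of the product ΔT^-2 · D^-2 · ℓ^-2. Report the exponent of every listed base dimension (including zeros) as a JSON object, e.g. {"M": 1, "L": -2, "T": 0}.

{"L": -4, "Θ": -2}

Dimensional matrix (L×Θ by ΔT×D×ℓ×X1):
  L: [ 0  1  1  0]
  Θ: [ 1  0  0  2]
  [L]: (-2)·0+(-2)·1+(-2)·1 = -4
  [Θ]: (-2)·1+(-2)·0+(-2)·0 = -2
⇒ L^-4 Θ^-2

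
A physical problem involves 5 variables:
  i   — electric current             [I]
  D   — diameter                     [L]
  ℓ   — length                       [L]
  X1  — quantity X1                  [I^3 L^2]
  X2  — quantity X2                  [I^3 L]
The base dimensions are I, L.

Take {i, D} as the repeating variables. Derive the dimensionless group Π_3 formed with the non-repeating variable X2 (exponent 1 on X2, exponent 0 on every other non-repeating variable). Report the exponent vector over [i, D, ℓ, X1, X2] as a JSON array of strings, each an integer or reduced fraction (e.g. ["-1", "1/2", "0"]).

["-3", "-1", "0", "0", "1"]

Dimensional matrix (I×L by i×D×ℓ×X1×X2):
  I: [ 1  0  0  3  3]
  L: [ 0  1  1  2  1]
Row reduction gives pivot columns i,D; rank = 2
Pivot set = {i,D}, free = {ℓ,X1,X2}
RREF:
  r0: [   1    0    0    3    3]
  r1: [   0    1    1    2    1]
Fix exponent of X2 at 1, ℓ at 0, X1 at 0; solve each RREF row for its pivot's exponent:
  r0: exp(i) + (3)·1 = 0 ⇒ exp(i) = -3
  r1: exp(D) + (1)·1 = 0 ⇒ exp(D) = -1
Π_3 = i^-3 · D^-1 · X2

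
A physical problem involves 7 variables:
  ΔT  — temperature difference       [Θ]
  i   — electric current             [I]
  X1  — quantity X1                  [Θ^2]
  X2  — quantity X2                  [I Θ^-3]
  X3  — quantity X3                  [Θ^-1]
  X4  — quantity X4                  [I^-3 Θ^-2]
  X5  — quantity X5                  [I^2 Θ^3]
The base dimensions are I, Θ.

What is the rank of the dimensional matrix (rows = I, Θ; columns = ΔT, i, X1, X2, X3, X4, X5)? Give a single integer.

Dimensional matrix (I×Θ by ΔT×i×X1×X2×X3×X4×X5):
  I: [ 0  1  0  1  0 -3  2]
  Θ: [ 1  0  2 -3 -1 -2  3]
Echelon form has 2 nonzero rows (pivots: ΔT,i)

2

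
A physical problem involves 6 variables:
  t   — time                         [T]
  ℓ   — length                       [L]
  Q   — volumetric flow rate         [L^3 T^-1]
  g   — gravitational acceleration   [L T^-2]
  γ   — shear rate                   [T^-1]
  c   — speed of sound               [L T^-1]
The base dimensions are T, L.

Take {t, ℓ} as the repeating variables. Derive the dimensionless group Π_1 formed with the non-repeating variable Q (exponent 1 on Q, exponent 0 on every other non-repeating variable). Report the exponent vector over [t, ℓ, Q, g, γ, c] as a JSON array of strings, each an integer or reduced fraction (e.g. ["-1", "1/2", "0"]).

["1", "-3", "1", "0", "0", "0"]

Exponent matrix [T,L] × [t,ℓ,Q,g,γ,c]:
  T: [ 1  0 -1 -2 -1 -1]
  L: [ 0  1  3  1  0  1]
RREF → pivots at {t,ℓ} ⇒ r = 2
Repeat: t,ℓ; free: Q,g,γ,c
RREF:
  r0: [   1    0   -1   -2   -1   -1]
  r1: [   0    1    3    1    0    1]
Fix exponent of Q at 1, g at 0, γ at 0, c at 0; solve each RREF row for its pivot's exponent:
  r0: exp(t) + (-1)·1 = 0 ⇒ exp(t) = 1
  r1: exp(ℓ) + (3)·1 = 0 ⇒ exp(ℓ) = -3
Π_1 = t · ℓ^-3 · Q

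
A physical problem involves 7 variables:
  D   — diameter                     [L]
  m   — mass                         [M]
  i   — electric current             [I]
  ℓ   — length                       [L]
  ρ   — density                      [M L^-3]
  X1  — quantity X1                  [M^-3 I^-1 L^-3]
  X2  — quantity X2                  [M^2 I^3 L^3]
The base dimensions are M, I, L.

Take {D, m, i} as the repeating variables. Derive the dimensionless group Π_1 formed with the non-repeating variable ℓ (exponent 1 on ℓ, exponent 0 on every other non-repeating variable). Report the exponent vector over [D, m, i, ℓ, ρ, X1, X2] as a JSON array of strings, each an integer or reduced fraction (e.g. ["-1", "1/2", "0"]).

Exponent matrix [M,I,L] × [D,m,i,ℓ,ρ,X1,X2]:
  M: [ 0  1  0  0  1 -3  2]
  I: [ 0  0  1  0  0 -1  3]
  L: [ 1  0  0  1 -3 -3  3]
Echelon form has 3 nonzero rows (pivots: D,m,i)
Pivot set = {D,m,i}, free = {ℓ,ρ,X1,X2}
RREF:
  r0: [   1    0    0    1   -3   -3    3]
  r1: [   0    1    0    0    1   -3    2]
  r2: [   0    0    1    0    0   -1    3]
Fix exponent of ℓ at 1, ρ at 0, X1 at 0, X2 at 0; solve each RREF row for its pivot's exponent:
  r0: exp(D) + (1)·1 = 0 ⇒ exp(D) = -1
  r1: exp(m) + (0)·1 = 0 ⇒ exp(m) = 0
  r2: exp(i) + (0)·1 = 0 ⇒ exp(i) = 0
Π_1 = D^-1 · ℓ

["-1", "0", "0", "1", "0", "0", "0"]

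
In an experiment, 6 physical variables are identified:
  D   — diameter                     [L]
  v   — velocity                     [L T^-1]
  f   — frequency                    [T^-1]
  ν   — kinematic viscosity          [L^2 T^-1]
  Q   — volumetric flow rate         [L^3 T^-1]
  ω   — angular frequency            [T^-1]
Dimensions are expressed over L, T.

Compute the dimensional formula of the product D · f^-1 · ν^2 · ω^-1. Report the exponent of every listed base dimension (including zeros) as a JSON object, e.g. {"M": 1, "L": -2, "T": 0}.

Dimensional matrix (L×T by D×v×f×ν×Q×ω):
  L: [ 1  1  0  2  3  0]
  T: [ 0 -1 -1 -1 -1 -1]
  [L]: (1)·1+(-1)·0+(2)·2+(-1)·0 = 5
  [T]: (1)·0+(-1)·-1+(2)·-1+(-1)·-1 = 0
⇒ L^5

{"L": 5, "T": 0}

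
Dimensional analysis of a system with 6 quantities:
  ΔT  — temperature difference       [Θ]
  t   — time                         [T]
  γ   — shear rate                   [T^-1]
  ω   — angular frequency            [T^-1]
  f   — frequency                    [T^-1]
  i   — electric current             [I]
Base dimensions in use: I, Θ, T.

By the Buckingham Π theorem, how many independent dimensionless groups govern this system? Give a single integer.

3

Exponent matrix [I,Θ,T] × [ΔT,t,γ,ω,f,i]:
  I: [ 0  0  0  0  0  1]
  Θ: [ 1  0  0  0  0  0]
  T: [ 0  1 -1 -1 -1  0]
Echelon form has 3 nonzero rows (pivots: ΔT,t,i)
n=6, r=3 ⇒ 3 dimensionless groups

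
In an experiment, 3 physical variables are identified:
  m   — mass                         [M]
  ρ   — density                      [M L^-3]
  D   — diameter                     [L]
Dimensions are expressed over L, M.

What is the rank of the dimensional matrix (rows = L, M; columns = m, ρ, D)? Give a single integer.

Exponent matrix [L,M] × [m,ρ,D]:
  L: [ 0 -3  1]
  M: [ 1  1  0]
Row reduction gives pivot columns m,ρ; rank = 2

2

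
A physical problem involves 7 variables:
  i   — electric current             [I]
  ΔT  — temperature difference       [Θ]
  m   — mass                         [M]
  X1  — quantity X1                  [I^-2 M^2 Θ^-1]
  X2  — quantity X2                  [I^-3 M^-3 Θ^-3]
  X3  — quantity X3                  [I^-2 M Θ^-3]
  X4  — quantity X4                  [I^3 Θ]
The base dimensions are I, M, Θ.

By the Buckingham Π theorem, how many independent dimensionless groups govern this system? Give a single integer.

Write exponents as rows I,M,Θ / cols i,ΔT,m,X1,X2,X3,X4:
  I: [ 1  0  0 -2 -3 -2  3]
  M: [ 0  0  1  2 -3  1  0]
  Θ: [ 0  1  0 -1 -3 -3  1]
Row reduction gives pivot columns i,ΔT,m; rank = 3
7 vars − rank 3 = 4 Π groups

4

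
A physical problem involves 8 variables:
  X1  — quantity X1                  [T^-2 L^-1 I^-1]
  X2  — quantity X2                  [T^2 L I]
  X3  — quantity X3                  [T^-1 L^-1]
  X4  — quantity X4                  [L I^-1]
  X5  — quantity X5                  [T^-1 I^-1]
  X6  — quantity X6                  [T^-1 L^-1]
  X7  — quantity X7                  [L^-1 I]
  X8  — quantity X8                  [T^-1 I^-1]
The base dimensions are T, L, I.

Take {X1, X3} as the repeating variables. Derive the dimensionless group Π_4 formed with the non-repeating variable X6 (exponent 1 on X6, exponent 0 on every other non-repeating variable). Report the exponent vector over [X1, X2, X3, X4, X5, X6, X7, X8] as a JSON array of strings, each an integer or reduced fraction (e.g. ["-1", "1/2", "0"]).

["0", "0", "-1", "0", "0", "1", "0", "0"]

Write exponents as rows T,L,I / cols X1,X2,X3,X4,X5,X6,X7,X8:
  T: [-2  2 -1  0 -1 -1  0 -1]
  L: [-1  1 -1  1  0 -1 -1  0]
  I: [-1  1  0 -1 -1  0  1 -1]
RREF → pivots at {X1,X3} ⇒ r = 2
Repeat: X1,X3; free: X2,X4,X5,X6,X7,X8
RREF:
  r0: [   1   -1    0    1    1    0   -1    1]
  r1: [   0    0    1   -2   -1    1    2   -1]
  r2: [   0    0    0    0    0    0    0    0]
Fix exponent of X6 at 1, X2 at 0, X4 at 0, X5 at 0, X7 at 0, X8 at 0; solve each RREF row for its pivot's exponent:
  r0: exp(X1) + (0)·1 = 0 ⇒ exp(X1) = 0
  r1: exp(X3) + (1)·1 = 0 ⇒ exp(X3) = -1
Π_4 = X3^-1 · X6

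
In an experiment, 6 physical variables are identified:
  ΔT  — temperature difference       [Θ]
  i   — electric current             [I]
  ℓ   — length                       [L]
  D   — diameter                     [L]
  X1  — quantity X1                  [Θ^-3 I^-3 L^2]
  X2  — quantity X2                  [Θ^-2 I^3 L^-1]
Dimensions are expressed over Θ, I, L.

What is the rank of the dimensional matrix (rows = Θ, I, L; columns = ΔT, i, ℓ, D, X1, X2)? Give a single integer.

3

Dimensional matrix (Θ×I×L by ΔT×i×ℓ×D×X1×X2):
  Θ: [ 1  0  0  0 -3 -2]
  I: [ 0  1  0  0 -3  3]
  L: [ 0  0  1  1  2 -1]
RREF → pivots at {ΔT,i,ℓ} ⇒ r = 3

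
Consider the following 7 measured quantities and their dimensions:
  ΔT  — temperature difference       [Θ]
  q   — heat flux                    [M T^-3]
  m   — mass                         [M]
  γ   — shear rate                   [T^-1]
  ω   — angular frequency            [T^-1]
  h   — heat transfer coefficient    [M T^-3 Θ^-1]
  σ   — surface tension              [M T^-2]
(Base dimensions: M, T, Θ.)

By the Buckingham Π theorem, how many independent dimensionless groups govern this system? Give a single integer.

Exponent matrix [M,T,Θ] × [ΔT,q,m,γ,ω,h,σ]:
  M: [ 0  1  1  0  0  1  1]
  T: [ 0 -3  0 -1 -1 -3 -2]
  Θ: [ 1  0  0  0  0 -1  0]
Row reduction gives pivot columns ΔT,q,m; rank = 3
Π count = n − r = 7 − 3 = 4

4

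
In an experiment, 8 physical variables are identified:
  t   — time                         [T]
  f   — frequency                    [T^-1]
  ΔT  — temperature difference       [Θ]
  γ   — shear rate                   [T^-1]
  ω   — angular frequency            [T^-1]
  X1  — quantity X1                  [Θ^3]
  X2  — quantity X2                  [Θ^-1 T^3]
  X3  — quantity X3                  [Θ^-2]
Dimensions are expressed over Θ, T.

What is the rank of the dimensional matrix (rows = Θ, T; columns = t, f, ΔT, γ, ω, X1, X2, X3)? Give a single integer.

Exponent matrix [Θ,T] × [t,f,ΔT,γ,ω,X1,X2,X3]:
  Θ: [ 0  0  1  0  0  3 -1 -2]
  T: [ 1 -1  0 -1 -1  0  3  0]
RREF → pivots at {t,ΔT} ⇒ r = 2

2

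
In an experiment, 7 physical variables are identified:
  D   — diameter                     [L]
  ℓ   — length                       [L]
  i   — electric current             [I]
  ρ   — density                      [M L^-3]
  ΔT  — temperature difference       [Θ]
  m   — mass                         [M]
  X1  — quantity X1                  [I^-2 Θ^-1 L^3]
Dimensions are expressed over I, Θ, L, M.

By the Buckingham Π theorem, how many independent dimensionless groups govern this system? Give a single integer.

3

Exponent matrix [I,Θ,L,M] × [D,ℓ,i,ρ,ΔT,m,X1]:
  I: [ 0  0  1  0  0  0 -2]
  Θ: [ 0  0  0  0  1  0 -1]
  L: [ 1  1  0 -3  0  0  3]
  M: [ 0  0  0  1  0  1  0]
Row reduction gives pivot columns D,i,ρ,ΔT; rank = 4
Π count = n − r = 7 − 4 = 3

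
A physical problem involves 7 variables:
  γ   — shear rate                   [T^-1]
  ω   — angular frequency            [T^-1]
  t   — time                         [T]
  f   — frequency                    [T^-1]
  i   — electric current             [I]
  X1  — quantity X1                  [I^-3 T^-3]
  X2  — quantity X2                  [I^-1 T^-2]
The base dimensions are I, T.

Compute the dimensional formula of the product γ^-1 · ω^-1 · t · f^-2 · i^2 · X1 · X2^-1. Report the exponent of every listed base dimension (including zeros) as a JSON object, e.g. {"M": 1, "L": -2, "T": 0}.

{"I": 0, "T": 4}

Write exponents as rows I,T / cols γ,ω,t,f,i,X1,X2:
  I: [ 0  0  0  0  1 -3 -1]
  T: [-1 -1  1 -1  0 -3 -2]
  [I]: (-1)·0+(-1)·0+(1)·0+(-2)·0+(2)·1+(1)·-3+(-1)·-1 = 0
  [T]: (-1)·-1+(-1)·-1+(1)·1+(-2)·-1+(2)·0+(1)·-3+(-1)·-2 = 4
⇒ T^4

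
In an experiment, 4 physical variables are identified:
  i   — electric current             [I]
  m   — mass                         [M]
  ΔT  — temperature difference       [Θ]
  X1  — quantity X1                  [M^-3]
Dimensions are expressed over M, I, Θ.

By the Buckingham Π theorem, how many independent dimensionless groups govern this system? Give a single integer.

1

Exponent matrix [M,I,Θ] × [i,m,ΔT,X1]:
  M: [ 0  1  0 -3]
  I: [ 1  0  0  0]
  Θ: [ 0  0  1  0]
Echelon form has 3 nonzero rows (pivots: i,m,ΔT)
n=4, r=3 ⇒ 1 dimensionless group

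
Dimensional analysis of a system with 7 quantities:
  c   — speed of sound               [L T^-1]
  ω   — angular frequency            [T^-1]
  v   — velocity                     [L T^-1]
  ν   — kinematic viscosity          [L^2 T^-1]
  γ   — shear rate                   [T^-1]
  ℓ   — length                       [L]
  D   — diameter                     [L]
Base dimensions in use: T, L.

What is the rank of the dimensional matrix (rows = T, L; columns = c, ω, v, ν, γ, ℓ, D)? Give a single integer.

2

Write exponents as rows T,L / cols c,ω,v,ν,γ,ℓ,D:
  T: [-1 -1 -1 -1 -1  0  0]
  L: [ 1  0  1  2  0  1  1]
Row reduction gives pivot columns c,ω; rank = 2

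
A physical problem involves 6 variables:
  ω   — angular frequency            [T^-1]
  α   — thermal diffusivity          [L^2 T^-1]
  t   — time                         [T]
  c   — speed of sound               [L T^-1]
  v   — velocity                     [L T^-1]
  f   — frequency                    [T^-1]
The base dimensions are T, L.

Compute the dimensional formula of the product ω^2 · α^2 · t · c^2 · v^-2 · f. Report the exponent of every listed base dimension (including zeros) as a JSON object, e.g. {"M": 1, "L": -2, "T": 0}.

Write exponents as rows T,L / cols ω,α,t,c,v,f:
  T: [-1 -1  1 -1 -1 -1]
  L: [ 0  2  0  1  1  0]
  [T]: (2)·-1+(2)·-1+(1)·1+(2)·-1+(-2)·-1+(1)·-1 = -4
  [L]: (2)·0+(2)·2+(1)·0+(2)·1+(-2)·1+(1)·0 = 4
⇒ T^-4 L^4

{"T": -4, "L": 4}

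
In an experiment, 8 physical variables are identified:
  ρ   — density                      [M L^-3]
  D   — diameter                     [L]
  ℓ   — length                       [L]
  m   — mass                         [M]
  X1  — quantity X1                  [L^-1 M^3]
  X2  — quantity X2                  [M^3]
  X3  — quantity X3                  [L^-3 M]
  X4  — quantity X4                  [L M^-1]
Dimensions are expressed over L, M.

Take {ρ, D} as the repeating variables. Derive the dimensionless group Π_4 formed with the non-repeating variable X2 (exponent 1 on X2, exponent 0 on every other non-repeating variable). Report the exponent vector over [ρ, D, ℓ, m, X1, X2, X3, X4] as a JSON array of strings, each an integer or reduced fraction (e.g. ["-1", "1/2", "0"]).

["-3", "-9", "0", "0", "0", "1", "0", "0"]

Dimensional matrix (L×M by ρ×D×ℓ×m×X1×X2×X3×X4):
  L: [-3  1  1  0 -1  0 -3  1]
  M: [ 1  0  0  1  3  3  1 -1]
Row reduction gives pivot columns ρ,D; rank = 2
Repeat: ρ,D; free: ℓ,m,X1,X2,X3,X4
RREF:
  r0: [   1    0    0    1    3    3    1   -1]
  r1: [   0    1    1    3    8    9    0   -2]
Fix exponent of X2 at 1, ℓ at 0, m at 0, X1 at 0, X3 at 0, X4 at 0; solve each RREF row for its pivot's exponent:
  r0: exp(ρ) + (3)·1 = 0 ⇒ exp(ρ) = -3
  r1: exp(D) + (9)·1 = 0 ⇒ exp(D) = -9
Π_4 = ρ^-3 · D^-9 · X2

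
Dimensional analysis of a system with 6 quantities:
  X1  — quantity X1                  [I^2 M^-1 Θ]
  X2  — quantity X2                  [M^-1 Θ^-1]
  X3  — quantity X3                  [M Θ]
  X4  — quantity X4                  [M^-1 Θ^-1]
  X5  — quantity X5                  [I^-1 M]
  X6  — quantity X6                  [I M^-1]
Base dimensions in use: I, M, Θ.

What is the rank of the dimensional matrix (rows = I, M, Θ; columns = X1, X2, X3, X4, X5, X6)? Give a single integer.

2

Dimensional matrix (I×M×Θ by X1×X2×X3×X4×X5×X6):
  I: [ 2  0  0  0 -1  1]
  M: [-1 -1  1 -1  1 -1]
  Θ: [ 1 -1  1 -1  0  0]
RREF → pivots at {X1,X2} ⇒ r = 2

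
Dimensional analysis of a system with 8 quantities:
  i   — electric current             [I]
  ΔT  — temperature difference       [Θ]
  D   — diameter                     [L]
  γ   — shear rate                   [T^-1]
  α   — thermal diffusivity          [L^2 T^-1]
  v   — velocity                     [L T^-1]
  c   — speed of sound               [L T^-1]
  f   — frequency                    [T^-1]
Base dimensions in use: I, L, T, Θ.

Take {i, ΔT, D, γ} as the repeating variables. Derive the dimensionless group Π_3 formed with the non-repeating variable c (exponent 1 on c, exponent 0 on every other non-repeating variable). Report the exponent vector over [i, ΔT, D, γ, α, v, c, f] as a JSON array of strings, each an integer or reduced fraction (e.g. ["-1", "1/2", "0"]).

["0", "0", "-1", "-1", "0", "0", "1", "0"]

Write exponents as rows I,L,T,Θ / cols i,ΔT,D,γ,α,v,c,f:
  I: [ 1  0  0  0  0  0  0  0]
  L: [ 0  0  1  0  2  1  1  0]
  T: [ 0  0  0 -1 -1 -1 -1 -1]
  Θ: [ 0  1  0  0  0  0  0  0]
Echelon form has 4 nonzero rows (pivots: i,ΔT,D,γ)
Repeat: i,ΔT,D,γ; free: α,v,c,f
RREF:
  r0: [   1    0    0    0    0    0    0    0]
  r1: [   0    1    0    0    0    0    0    0]
  r2: [   0    0    1    0    2    1    1    0]
  r3: [   0    0    0    1    1    1    1    1]
Fix exponent of c at 1, α at 0, v at 0, f at 0; solve each RREF row for its pivot's exponent:
  r0: exp(i) + (0)·1 = 0 ⇒ exp(i) = 0
  r1: exp(ΔT) + (0)·1 = 0 ⇒ exp(ΔT) = 0
  r2: exp(D) + (1)·1 = 0 ⇒ exp(D) = -1
  r3: exp(γ) + (1)·1 = 0 ⇒ exp(γ) = -1
Π_3 = D^-1 · γ^-1 · c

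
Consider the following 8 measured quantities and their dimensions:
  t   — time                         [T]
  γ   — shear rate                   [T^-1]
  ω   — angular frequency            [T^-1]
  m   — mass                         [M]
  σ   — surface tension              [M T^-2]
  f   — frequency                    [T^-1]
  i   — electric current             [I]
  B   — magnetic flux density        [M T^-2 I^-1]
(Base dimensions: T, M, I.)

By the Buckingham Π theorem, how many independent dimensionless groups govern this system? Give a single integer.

5

Write exponents as rows T,M,I / cols t,γ,ω,m,σ,f,i,B:
  T: [ 1 -1 -1  0 -2 -1  0 -2]
  M: [ 0  0  0  1  1  0  0  1]
  I: [ 0  0  0  0  0  0  1 -1]
Echelon form has 3 nonzero rows (pivots: t,m,i)
n=8, r=3 ⇒ 5 dimensionless groups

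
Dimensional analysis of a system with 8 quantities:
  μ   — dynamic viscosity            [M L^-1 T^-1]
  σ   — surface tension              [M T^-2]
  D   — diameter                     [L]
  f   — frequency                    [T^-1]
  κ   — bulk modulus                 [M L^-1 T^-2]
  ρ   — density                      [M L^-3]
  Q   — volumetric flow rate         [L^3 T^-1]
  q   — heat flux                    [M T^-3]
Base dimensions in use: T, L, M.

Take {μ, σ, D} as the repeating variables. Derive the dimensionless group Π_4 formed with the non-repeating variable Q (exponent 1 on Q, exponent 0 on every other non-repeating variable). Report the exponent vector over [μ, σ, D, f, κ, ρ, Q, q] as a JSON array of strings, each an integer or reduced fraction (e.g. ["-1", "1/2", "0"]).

Exponent matrix [T,L,M] × [μ,σ,D,f,κ,ρ,Q,q]:
  T: [-1 -2  0 -1 -2  0 -1 -3]
  L: [-1  0  1  0 -1 -3  3  0]
  M: [ 1  1  0  0  1  1  0  1]
RREF → pivots at {μ,σ,D} ⇒ r = 3
Repeat: μ,σ,D; free: f,κ,ρ,Q,q
RREF:
  r0: [   1    0    0   -1    0    2   -1   -1]
  r1: [   0    1    0    1    1   -1    1    2]
  r2: [   0    0    1   -1   -1   -1    2   -1]
Fix exponent of Q at 1, f at 0, κ at 0, ρ at 0, q at 0; solve each RREF row for its pivot's exponent:
  r0: exp(μ) + (-1)·1 = 0 ⇒ exp(μ) = 1
  r1: exp(σ) + (1)·1 = 0 ⇒ exp(σ) = -1
  r2: exp(D) + (2)·1 = 0 ⇒ exp(D) = -2
Π_4 = μ · σ^-1 · D^-2 · Q

["1", "-1", "-2", "0", "0", "0", "1", "0"]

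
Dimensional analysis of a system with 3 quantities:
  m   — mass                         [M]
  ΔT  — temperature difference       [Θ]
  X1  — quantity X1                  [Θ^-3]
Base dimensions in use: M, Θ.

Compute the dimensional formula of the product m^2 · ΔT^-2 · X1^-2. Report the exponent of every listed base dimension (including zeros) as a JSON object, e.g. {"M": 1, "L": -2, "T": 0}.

Exponent matrix [M,Θ] × [m,ΔT,X1]:
  M: [ 1  0  0]
  Θ: [ 0  1 -3]
  [M]: (2)·1+(-2)·0+(-2)·0 = 2
  [Θ]: (2)·0+(-2)·1+(-2)·-3 = 4
⇒ M^2 Θ^4

{"M": 2, "Θ": 4}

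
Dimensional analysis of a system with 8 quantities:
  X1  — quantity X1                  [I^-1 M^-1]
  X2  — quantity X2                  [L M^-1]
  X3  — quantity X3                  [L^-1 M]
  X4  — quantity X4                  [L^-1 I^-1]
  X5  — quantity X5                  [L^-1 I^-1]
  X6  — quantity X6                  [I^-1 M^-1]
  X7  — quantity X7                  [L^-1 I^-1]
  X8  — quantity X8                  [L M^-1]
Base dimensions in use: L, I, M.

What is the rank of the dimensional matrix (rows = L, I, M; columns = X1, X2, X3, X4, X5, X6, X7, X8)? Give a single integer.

2

Write exponents as rows L,I,M / cols X1,X2,X3,X4,X5,X6,X7,X8:
  L: [ 0  1 -1 -1 -1  0 -1  1]
  I: [-1  0  0 -1 -1 -1 -1  0]
  M: [-1 -1  1  0  0 -1  0 -1]
Echelon form has 2 nonzero rows (pivots: X1,X2)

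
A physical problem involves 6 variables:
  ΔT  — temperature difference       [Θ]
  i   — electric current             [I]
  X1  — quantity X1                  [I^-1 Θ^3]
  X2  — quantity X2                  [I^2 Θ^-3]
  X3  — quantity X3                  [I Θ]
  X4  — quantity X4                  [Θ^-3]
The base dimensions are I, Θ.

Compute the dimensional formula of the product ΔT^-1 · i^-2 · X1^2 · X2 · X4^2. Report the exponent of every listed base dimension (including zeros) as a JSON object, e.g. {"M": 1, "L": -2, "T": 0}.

Exponent matrix [I,Θ] × [ΔT,i,X1,X2,X3,X4]:
  I: [ 0  1 -1  2  1  0]
  Θ: [ 1  0  3 -3  1 -3]
  [I]: (-1)·0+(-2)·1+(2)·-1+(1)·2+(2)·0 = -2
  [Θ]: (-1)·1+(-2)·0+(2)·3+(1)·-3+(2)·-3 = -4
⇒ I^-2 Θ^-4

{"I": -2, "Θ": -4}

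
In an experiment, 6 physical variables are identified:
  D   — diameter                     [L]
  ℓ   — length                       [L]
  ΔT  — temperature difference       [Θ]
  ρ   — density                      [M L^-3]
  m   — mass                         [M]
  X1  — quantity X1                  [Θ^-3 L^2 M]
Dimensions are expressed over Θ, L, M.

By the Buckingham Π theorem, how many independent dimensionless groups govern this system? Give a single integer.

3

Dimensional matrix (Θ×L×M by D×ℓ×ΔT×ρ×m×X1):
  Θ: [ 0  0  1  0  0 -3]
  L: [ 1  1  0 -3  0  2]
  M: [ 0  0  0  1  1  1]
Echelon form has 3 nonzero rows (pivots: D,ΔT,ρ)
n=6, r=3 ⇒ 3 dimensionless groups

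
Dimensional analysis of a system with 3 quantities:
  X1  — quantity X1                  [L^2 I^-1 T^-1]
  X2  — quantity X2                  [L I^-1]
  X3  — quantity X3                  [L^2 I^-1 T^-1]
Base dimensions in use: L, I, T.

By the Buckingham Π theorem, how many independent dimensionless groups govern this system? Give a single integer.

Write exponents as rows L,I,T / cols X1,X2,X3:
  L: [ 2  1  2]
  I: [-1 -1 -1]
  T: [-1  0 -1]
Echelon form has 2 nonzero rows (pivots: X1,X2)
n=3, r=2 ⇒ 1 dimensionless group

1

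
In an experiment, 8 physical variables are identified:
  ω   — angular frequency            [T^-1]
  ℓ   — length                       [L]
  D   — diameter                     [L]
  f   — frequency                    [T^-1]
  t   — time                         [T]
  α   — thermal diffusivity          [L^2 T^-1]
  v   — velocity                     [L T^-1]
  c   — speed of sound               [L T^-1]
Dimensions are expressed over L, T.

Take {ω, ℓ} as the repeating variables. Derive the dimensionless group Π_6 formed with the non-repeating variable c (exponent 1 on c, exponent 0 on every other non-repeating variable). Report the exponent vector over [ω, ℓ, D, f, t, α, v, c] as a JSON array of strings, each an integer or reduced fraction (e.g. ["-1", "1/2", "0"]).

["-1", "-1", "0", "0", "0", "0", "0", "1"]

Exponent matrix [L,T] × [ω,ℓ,D,f,t,α,v,c]:
  L: [ 0  1  1  0  0  2  1  1]
  T: [-1  0  0 -1  1 -1 -1 -1]
Row reduction gives pivot columns ω,ℓ; rank = 2
Pivot set = {ω,ℓ}, free = {D,f,t,α,v,c}
RREF:
  r0: [   1    0    0    1   -1    1    1    1]
  r1: [   0    1    1    0    0    2    1    1]
Fix exponent of c at 1, D at 0, f at 0, t at 0, α at 0, v at 0; solve each RREF row for its pivot's exponent:
  r0: exp(ω) + (1)·1 = 0 ⇒ exp(ω) = -1
  r1: exp(ℓ) + (1)·1 = 0 ⇒ exp(ℓ) = -1
Π_6 = ω^-1 · ℓ^-1 · c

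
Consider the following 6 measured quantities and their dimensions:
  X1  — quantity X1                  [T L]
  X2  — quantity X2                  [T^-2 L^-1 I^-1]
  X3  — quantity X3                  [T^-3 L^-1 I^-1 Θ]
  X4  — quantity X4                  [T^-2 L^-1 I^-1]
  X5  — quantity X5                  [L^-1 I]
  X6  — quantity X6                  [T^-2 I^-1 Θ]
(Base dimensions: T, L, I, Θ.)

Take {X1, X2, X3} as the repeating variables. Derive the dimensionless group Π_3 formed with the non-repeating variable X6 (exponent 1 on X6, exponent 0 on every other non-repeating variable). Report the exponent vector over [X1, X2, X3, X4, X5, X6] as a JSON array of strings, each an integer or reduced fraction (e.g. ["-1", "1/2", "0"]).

["-1", "0", "-1", "0", "0", "1"]

Write exponents as rows T,L,I,Θ / cols X1,X2,X3,X4,X5,X6:
  T: [ 1 -2 -3 -2  0 -2]
  L: [ 1 -1 -1 -1 -1  0]
  I: [ 0 -1 -1 -1  1 -1]
  Θ: [ 0  0  1  0  0  1]
RREF → pivots at {X1,X2,X3} ⇒ r = 3
Pivot set = {X1,X2,X3}, free = {X4,X5,X6}
RREF:
  r0: [   1    0    0    0   -2    1]
  r1: [   0    1    0    1   -1    0]
  r2: [   0    0    1    0    0    1]
  r3: [   0    0    0    0    0    0]
Fix exponent of X6 at 1, X4 at 0, X5 at 0; solve each RREF row for its pivot's exponent:
  r0: exp(X1) + (1)·1 = 0 ⇒ exp(X1) = -1
  r1: exp(X2) + (0)·1 = 0 ⇒ exp(X2) = 0
  r2: exp(X3) + (1)·1 = 0 ⇒ exp(X3) = -1
Π_3 = X1^-1 · X3^-1 · X6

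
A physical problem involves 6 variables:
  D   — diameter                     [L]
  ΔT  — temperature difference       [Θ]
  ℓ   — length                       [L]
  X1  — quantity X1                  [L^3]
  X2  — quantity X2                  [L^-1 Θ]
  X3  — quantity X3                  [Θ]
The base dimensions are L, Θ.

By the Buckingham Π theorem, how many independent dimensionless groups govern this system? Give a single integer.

Dimensional matrix (L×Θ by D×ΔT×ℓ×X1×X2×X3):
  L: [ 1  0  1  3 -1  0]
  Θ: [ 0  1  0  0  1  1]
RREF → pivots at {D,ΔT} ⇒ r = 2
Π count = n − r = 6 − 2 = 4

4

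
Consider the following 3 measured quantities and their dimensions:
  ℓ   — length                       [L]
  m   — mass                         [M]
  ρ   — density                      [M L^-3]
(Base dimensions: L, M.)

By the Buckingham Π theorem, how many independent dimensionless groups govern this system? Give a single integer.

1

Exponent matrix [L,M] × [ℓ,m,ρ]:
  L: [ 1  0 -3]
  M: [ 0  1  1]
RREF → pivots at {ℓ,m} ⇒ r = 2
Π count = n − r = 3 − 2 = 1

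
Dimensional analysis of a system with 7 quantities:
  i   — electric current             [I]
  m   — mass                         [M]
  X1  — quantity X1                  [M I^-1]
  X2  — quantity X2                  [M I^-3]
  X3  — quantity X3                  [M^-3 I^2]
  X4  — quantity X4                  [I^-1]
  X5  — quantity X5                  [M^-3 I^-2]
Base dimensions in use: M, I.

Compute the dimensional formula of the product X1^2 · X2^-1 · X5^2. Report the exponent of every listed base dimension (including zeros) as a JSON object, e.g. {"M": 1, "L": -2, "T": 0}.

{"M": -5, "I": -3}

Write exponents as rows M,I / cols i,m,X1,X2,X3,X4,X5:
  M: [ 0  1  1  1 -3  0 -3]
  I: [ 1  0 -1 -3  2 -1 -2]
  [M]: (2)·1+(-1)·1+(2)·-3 = -5
  [I]: (2)·-1+(-1)·-3+(2)·-2 = -3
⇒ M^-5 I^-3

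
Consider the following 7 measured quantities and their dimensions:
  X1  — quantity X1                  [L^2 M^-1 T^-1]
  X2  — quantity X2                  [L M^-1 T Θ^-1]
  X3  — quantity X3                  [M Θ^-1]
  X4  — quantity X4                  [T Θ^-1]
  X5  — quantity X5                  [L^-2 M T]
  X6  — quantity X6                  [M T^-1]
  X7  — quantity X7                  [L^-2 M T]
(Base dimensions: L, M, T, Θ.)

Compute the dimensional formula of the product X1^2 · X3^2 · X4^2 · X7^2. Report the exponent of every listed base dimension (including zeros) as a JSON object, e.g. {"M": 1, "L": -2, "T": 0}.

{"L": 0, "M": 2, "T": 2, "Θ": -4}

Dimensional matrix (L×M×T×Θ by X1×X2×X3×X4×X5×X6×X7):
  L: [ 2  1  0  0 -2  0 -2]
  M: [-1 -1  1  0  1  1  1]
  T: [-1  1  0  1  1 -1  1]
  Θ: [ 0 -1 -1 -1  0  0  0]
  [L]: (2)·2+(2)·0+(2)·0+(2)·-2 = 0
  [M]: (2)·-1+(2)·1+(2)·0+(2)·1 = 2
  [T]: (2)·-1+(2)·0+(2)·1+(2)·1 = 2
  [Θ]: (2)·0+(2)·-1+(2)·-1+(2)·0 = -4
⇒ M^2 T^2 Θ^-4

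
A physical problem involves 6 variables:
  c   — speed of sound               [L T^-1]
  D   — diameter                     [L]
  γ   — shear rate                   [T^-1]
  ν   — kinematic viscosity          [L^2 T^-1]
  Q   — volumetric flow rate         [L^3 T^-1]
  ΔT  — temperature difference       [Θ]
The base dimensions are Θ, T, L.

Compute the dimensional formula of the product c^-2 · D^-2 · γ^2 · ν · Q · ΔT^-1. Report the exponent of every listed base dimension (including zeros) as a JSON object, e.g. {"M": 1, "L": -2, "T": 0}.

{"Θ": -1, "T": -2, "L": 1}

Write exponents as rows Θ,T,L / cols c,D,γ,ν,Q,ΔT:
  Θ: [ 0  0  0  0  0  1]
  T: [-1  0 -1 -1 -1  0]
  L: [ 1  1  0  2  3  0]
  [Θ]: (-2)·0+(-2)·0+(2)·0+(1)·0+(1)·0+(-1)·1 = -1
  [T]: (-2)·-1+(-2)·0+(2)·-1+(1)·-1+(1)·-1+(-1)·0 = -2
  [L]: (-2)·1+(-2)·1+(2)·0+(1)·2+(1)·3+(-1)·0 = 1
⇒ Θ^-1 T^-2 L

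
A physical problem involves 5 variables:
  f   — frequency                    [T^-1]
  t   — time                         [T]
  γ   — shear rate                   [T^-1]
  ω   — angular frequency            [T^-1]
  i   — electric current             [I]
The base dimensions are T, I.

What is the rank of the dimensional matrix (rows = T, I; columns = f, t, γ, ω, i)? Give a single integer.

2

Write exponents as rows T,I / cols f,t,γ,ω,i:
  T: [-1  1 -1 -1  0]
  I: [ 0  0  0  0  1]
RREF → pivots at {f,i} ⇒ r = 2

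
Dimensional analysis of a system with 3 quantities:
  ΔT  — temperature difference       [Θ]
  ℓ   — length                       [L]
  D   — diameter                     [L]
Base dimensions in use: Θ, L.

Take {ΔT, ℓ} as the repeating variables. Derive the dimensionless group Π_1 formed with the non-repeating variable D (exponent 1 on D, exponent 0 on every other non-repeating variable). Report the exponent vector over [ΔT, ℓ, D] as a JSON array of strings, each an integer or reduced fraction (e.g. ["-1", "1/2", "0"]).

Write exponents as rows Θ,L / cols ΔT,ℓ,D:
  Θ: [ 1  0  0]
  L: [ 0  1  1]
Echelon form has 2 nonzero rows (pivots: ΔT,ℓ)
Repeat: ΔT,ℓ; free: D
RREF:
  r0: [   1    0    0]
  r1: [   0    1    1]
Fix exponent of D at 1; solve each RREF row for its pivot's exponent:
  r0: exp(ΔT) + (0)·1 = 0 ⇒ exp(ΔT) = 0
  r1: exp(ℓ) + (1)·1 = 0 ⇒ exp(ℓ) = -1
Π_1 = ℓ^-1 · D

["0", "-1", "1"]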